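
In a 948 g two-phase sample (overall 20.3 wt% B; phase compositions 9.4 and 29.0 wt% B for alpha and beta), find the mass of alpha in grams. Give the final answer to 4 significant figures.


f_alpha = (C_beta - C0) / (C_beta - C_alpha)
f_alpha = (29.0 - 20.3) / (29.0 - 9.4) = 0.443878
m_alpha = f_alpha * m_total = 0.443878 * 948 = 420.8 g


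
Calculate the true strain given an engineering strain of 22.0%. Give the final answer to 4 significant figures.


epsilon_true = ln(1 + epsilon_eng)
epsilon_true = ln(1 + 0.22)
epsilon_true = 0.1989


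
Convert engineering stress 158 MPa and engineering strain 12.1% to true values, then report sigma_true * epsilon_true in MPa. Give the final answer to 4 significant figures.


sigma_true = sigma_eng * (1 + epsilon_eng)
sigma_true = 158 * (1 + 0.121) = 177.118 MPa
epsilon_true = ln(1 + epsilon_eng)
epsilon_true = ln(1 + 0.121) = 0.114221
sigma_true * epsilon_true = 177.118 * 0.114221 = 20.23 MPa


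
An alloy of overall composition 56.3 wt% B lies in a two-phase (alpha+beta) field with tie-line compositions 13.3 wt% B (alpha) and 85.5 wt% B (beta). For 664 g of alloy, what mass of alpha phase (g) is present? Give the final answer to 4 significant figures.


f_alpha = (C_beta - C0) / (C_beta - C_alpha)
f_alpha = (85.5 - 56.3) / (85.5 - 13.3) = 0.404432
m_alpha = f_alpha * m_total = 0.404432 * 664 = 268.5 g


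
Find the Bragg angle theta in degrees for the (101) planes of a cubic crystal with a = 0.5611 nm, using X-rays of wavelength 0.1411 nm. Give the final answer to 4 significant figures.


d = a / sqrt(h^2+k^2+l^2)
d = 0.5611 / sqrt(2) = 0.396758 nm
lambda = 2*d*sin(theta)  =>  sin(theta) = lambda / (2*d)
sin(theta) = 0.1411 / (2 * 0.396758) = 0.177816
theta = 10.24 deg


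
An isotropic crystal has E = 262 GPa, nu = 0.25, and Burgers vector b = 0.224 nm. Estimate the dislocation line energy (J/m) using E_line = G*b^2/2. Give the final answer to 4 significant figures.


Step 1: G = E / (2*(1+nu))
G = 262 / (2*(1+0.25)) = 104.8 GPa = 1.048e+11 Pa
Step 2: E_line = G*b^2/2
b = 0.224 nm = 2.24e-10 m
E_line = 0.5 * 1.048e+11 * (2.24e-10)^2 = 2.629e-09 J/m


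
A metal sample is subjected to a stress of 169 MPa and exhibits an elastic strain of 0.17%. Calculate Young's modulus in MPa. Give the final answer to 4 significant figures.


E = sigma / epsilon
epsilon = 0.17% = 1.7e-03
E = 169 / 1.7e-03
E = 99410 MPa


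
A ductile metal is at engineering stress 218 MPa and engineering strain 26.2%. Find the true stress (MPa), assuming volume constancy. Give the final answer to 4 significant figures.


sigma_true = sigma_eng * (1 + epsilon_eng)
sigma_true = 218 * (1 + 0.262)
sigma_true = 275.1 MPa


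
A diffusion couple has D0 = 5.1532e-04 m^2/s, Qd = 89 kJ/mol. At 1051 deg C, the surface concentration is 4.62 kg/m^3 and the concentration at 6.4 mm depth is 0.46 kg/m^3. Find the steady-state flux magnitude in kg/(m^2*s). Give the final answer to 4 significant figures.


Step 1: D = D0 * exp(-Qd/(R*T))
T = 1051 + 273.15 = 1324.15 K
D = 5.1532e-04 * exp(-89e3 / (8.314 * 1324.15)) = 1.58894e-07 m^2/s
Step 2: J = D * (C1 - C2) / dx
J = 1.58894e-07 * (4.62 - 0.46) / 6.4e-03
J = 1.033e-04 kg/(m^2*s)


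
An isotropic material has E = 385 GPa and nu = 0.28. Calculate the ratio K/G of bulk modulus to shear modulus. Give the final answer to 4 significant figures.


G = E / (2*(1+nu))
G = 385 / (2*(1+0.28)) = 150.391 GPa
K = E / (3*(1-2*nu))
K = 385 / (3*(1-2*0.28)) = 291.667 GPa
K/G = 291.667 / 150.391 = 1.939


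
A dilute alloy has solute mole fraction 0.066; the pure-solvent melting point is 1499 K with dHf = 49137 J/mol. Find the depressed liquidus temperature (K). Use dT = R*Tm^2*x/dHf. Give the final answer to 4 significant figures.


dT = R*Tm^2*x / dHf
dT = 8.314 * 1499^2 * 0.066 / 49137
dT = 25.0928 K
T_new = 1499 - 25.0928 = 1474 K


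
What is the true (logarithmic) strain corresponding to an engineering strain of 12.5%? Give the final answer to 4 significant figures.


epsilon_true = ln(1 + epsilon_eng)
epsilon_true = ln(1 + 0.125)
epsilon_true = 0.1178


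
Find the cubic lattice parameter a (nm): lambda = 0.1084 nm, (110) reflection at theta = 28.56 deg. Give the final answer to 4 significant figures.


d = lambda / (2*sin(theta))
d = 0.1084 / (2*sin(28.56 deg))
d = 0.11337 nm
a = d * sqrt(h^2+k^2+l^2) = 0.11337 * sqrt(2)
a = 0.1603 nm


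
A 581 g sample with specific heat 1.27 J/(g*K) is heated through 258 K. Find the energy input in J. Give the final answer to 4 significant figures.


Q = m * cp * dT
Q = 581 * 1.27 * 258
Q = 190400 J


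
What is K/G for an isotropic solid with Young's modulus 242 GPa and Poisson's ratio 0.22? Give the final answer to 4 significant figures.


G = E / (2*(1+nu))
G = 242 / (2*(1+0.22)) = 99.1803 GPa
K = E / (3*(1-2*nu))
K = 242 / (3*(1-2*0.22)) = 144.048 GPa
K/G = 144.048 / 99.1803 = 1.452


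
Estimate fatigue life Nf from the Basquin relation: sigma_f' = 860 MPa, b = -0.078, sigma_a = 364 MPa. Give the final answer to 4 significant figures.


sigma_a = sigma_f' * (2*Nf)^b
2*Nf = (sigma_a / sigma_f')^(1/b)
2*Nf = (364 / 860)^(1/-0.078)
2*Nf = 61255
Nf = 30630 cycles


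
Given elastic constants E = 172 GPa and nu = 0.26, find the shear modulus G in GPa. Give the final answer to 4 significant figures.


G = E / (2*(1+nu))
G = 172 / (2*(1+0.26))
G = 68.25 GPa


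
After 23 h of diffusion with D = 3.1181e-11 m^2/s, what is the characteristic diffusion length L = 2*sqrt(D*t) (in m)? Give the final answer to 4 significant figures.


t = 23 hr = 82800 s
Diffusion length = 2*sqrt(D*t)
= 2*sqrt(3.1181e-11 * 82800)
= 3.214e-03 m


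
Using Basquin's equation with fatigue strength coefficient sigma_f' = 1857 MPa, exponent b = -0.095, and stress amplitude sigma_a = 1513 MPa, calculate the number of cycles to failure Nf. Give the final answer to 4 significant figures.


sigma_a = sigma_f' * (2*Nf)^b
2*Nf = (sigma_a / sigma_f')^(1/b)
2*Nf = (1513 / 1857)^(1/-0.095)
2*Nf = 8.64087
Nf = 4.32 cycles


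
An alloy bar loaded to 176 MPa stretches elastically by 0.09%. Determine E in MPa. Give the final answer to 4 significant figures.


E = sigma / epsilon
epsilon = 0.09% = 9e-04
E = 176 / 9e-04
E = 195600 MPa


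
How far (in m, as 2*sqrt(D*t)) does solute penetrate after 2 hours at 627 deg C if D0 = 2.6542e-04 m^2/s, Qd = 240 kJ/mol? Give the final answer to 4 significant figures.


Step 1: D = D0 * exp(-Qd/(R*T))
T = 900.15 K
D = 2.6542e-04 * exp(-240e3 / (8.314 * 900.15)) = 3.137e-18 m^2/s
Step 2: L = 2*sqrt(D*t)
t = 2 h = 7200 s
L = 2*sqrt(3.137e-18 * 7200) = 3.006e-07 m


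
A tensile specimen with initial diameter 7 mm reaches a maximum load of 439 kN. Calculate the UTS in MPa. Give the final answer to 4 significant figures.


A0 = pi*(d/2)^2 = pi*(7/2)^2 = 38.4845 mm^2
UTS = F_max / A0 = 439*1000 / 38.4845
UTS = 11410 MPa


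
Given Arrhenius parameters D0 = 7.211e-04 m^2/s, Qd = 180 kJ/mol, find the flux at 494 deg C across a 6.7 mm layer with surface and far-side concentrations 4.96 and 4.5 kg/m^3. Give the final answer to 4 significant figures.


Step 1: D = D0 * exp(-Qd/(R*T))
T = 494 + 273.15 = 767.15 K
D = 7.211e-04 * exp(-180e3 / (8.314 * 767.15)) = 3.99479e-16 m^2/s
Step 2: J = D * (C1 - C2) / dx
J = 3.99479e-16 * (4.96 - 4.5) / 6.7e-03
J = 2.743e-14 kg/(m^2*s)


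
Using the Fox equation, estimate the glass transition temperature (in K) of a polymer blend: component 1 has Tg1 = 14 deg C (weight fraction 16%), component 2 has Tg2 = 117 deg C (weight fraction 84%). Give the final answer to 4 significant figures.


1/Tg = w1/Tg1 + w2/Tg2 (in Kelvin)
Tg1 = 287.15 K, Tg2 = 390.15 K
1/Tg = 0.16/287.15 + 0.84/390.15
Tg = 369 K


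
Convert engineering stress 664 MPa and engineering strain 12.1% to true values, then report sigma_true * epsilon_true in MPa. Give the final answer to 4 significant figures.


sigma_true = sigma_eng * (1 + epsilon_eng)
sigma_true = 664 * (1 + 0.121) = 744.344 MPa
epsilon_true = ln(1 + epsilon_eng)
epsilon_true = ln(1 + 0.121) = 0.114221
sigma_true * epsilon_true = 744.344 * 0.114221 = 85.02 MPa


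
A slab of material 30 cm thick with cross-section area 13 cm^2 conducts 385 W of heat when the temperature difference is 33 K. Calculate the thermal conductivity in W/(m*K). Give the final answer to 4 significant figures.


k = Q*L / (A*dT)
L = 0.3 m, A = 1.3e-03 m^2
k = 385 * 0.3 / (1.3e-03 * 33)
k = 2692 W/(m*K)


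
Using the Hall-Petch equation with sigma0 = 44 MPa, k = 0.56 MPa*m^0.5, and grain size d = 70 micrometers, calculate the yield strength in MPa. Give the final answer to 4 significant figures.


sigma_y = sigma0 + k / sqrt(d)
d = 70 um = 7e-05 m
sigma_y = 44 + 0.56 / sqrt(7e-05)
sigma_y = 110.9 MPa


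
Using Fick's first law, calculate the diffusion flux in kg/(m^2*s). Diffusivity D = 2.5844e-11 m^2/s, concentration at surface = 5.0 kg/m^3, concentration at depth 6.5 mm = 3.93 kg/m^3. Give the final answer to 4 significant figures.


J = -D * (dC/dx) = D * (C1 - C2) / dx
J = 2.5844e-11 * (5.0 - 3.93) / 6.5e-03
J = 4.254e-09 kg/(m^2*s)


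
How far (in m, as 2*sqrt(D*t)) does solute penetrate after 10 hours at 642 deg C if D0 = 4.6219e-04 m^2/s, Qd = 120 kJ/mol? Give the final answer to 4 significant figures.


Step 1: D = D0 * exp(-Qd/(R*T))
T = 915.15 K
D = 4.6219e-04 * exp(-120e3 / (8.314 * 915.15)) = 6.53509e-11 m^2/s
Step 2: L = 2*sqrt(D*t)
t = 10 h = 36000 s
L = 2*sqrt(6.53509e-11 * 36000) = 3.068e-03 m


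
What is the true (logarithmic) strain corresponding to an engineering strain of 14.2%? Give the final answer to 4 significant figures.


epsilon_true = ln(1 + epsilon_eng)
epsilon_true = ln(1 + 0.142)
epsilon_true = 0.1328


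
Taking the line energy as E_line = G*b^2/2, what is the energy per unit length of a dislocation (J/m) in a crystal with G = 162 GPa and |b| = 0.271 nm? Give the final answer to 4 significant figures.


E = G*b^2/2
b = 0.271 nm = 2.71e-10 m
G = 162 GPa = 1.62e+11 Pa
E = 0.5 * 1.62e+11 * (2.71e-10)^2
E = 5.949e-09 J/m


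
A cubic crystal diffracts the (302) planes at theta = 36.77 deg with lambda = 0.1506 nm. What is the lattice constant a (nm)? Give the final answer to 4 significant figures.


d = lambda / (2*sin(theta))
d = 0.1506 / (2*sin(36.77 deg))
d = 0.125793 nm
a = d * sqrt(h^2+k^2+l^2) = 0.125793 * sqrt(13)
a = 0.4536 nm


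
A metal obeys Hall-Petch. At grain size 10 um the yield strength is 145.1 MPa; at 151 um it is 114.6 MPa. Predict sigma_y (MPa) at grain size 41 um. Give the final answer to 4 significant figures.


sigma_y = sigma0 + k / sqrt(d)
1/sqrt(d1) = 1/sqrt(1e-05) = 316.228;  1/sqrt(d2) = 81.3788
k = (sigma1 - sigma2) / (1/sqrt(d1) - 1/sqrt(d2)) = (145.1 - 114.6) / (316.228 - 81.3788) = 0.129871 MPa*m^0.5
sigma0 = sigma1 - k/sqrt(d1) = 145.1 - 0.129871*316.228 = 104.031 MPa
sigma_y(d3) = 104.031 + 0.129871 / sqrt(4.1e-05) = 124.3 MPa


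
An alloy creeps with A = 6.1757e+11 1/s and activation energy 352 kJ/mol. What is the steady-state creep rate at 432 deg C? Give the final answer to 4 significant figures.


rate = A * exp(-Q / (R*T))
T = 432 + 273.15 = 705.15 K
rate = 6.1757e+11 * exp(-352e3 / (8.314 * 705.15))
rate = 5.188e-15 1/s


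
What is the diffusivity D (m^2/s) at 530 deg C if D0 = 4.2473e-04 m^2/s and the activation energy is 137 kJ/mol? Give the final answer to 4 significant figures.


D = D0 * exp(-Qd / (R*T))
T = 803.15 K
D = 4.2473e-04 * exp(-137e3 / (8.314 * 803.15))
D = 5.22e-13 m^2/s


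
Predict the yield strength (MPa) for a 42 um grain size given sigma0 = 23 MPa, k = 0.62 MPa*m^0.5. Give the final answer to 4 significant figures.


sigma_y = sigma0 + k / sqrt(d)
d = 42 um = 4.2e-05 m
sigma_y = 23 + 0.62 / sqrt(4.2e-05)
sigma_y = 118.7 MPa


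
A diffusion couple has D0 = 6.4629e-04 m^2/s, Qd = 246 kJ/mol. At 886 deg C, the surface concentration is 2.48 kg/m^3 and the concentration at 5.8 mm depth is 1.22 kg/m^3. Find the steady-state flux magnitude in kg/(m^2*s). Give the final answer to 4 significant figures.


Step 1: D = D0 * exp(-Qd/(R*T))
T = 886 + 273.15 = 1159.15 K
D = 6.4629e-04 * exp(-246e3 / (8.314 * 1159.15)) = 5.30344e-15 m^2/s
Step 2: J = D * (C1 - C2) / dx
J = 5.30344e-15 * (2.48 - 1.22) / 5.8e-03
J = 1.152e-12 kg/(m^2*s)


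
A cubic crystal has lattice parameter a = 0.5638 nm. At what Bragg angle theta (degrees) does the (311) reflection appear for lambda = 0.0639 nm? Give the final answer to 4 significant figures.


d = a / sqrt(h^2+k^2+l^2)
d = 0.5638 / sqrt(11) = 0.169992 nm
lambda = 2*d*sin(theta)  =>  sin(theta) = lambda / (2*d)
sin(theta) = 0.0639 / (2 * 0.169992) = 0.18795
theta = 10.83 deg


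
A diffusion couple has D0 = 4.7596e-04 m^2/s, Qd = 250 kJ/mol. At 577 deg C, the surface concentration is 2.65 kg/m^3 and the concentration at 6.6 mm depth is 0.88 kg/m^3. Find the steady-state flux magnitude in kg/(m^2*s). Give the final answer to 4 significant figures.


Step 1: D = D0 * exp(-Qd/(R*T))
T = 577 + 273.15 = 850.15 K
D = 4.7596e-04 * exp(-250e3 / (8.314 * 850.15)) = 2.07299e-19 m^2/s
Step 2: J = D * (C1 - C2) / dx
J = 2.07299e-19 * (2.65 - 0.88) / 6.6e-03
J = 5.559e-17 kg/(m^2*s)


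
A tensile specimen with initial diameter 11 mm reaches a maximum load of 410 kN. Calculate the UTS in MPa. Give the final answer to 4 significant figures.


A0 = pi*(d/2)^2 = pi*(11/2)^2 = 95.0332 mm^2
UTS = F_max / A0 = 410*1000 / 95.0332
UTS = 4314 MPa


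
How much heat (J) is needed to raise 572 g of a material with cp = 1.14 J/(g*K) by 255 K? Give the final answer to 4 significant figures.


Q = m * cp * dT
Q = 572 * 1.14 * 255
Q = 166300 J


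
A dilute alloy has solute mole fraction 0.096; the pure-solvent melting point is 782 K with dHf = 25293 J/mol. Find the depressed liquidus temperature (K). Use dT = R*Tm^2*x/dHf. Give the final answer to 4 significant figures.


dT = R*Tm^2*x / dHf
dT = 8.314 * 782^2 * 0.096 / 25293
dT = 19.2972 K
T_new = 782 - 19.2972 = 762.7 K


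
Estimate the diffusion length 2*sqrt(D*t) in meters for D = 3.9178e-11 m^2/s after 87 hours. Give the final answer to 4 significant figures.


t = 87 hr = 313200 s
Diffusion length = 2*sqrt(D*t)
= 2*sqrt(3.9178e-11 * 313200)
= 7.006e-03 m


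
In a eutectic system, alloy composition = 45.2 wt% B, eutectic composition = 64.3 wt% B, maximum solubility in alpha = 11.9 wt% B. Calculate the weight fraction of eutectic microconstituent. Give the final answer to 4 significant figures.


f_primary = (C_e - C0) / (C_e - C_alpha_max)
f_primary = (64.3 - 45.2) / (64.3 - 11.9)
f_primary = 0.364504
f_eutectic = 1 - 0.364504 = 0.6355


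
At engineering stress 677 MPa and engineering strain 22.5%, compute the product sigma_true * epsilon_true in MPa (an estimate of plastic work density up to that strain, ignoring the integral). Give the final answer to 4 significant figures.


sigma_true = sigma_eng * (1 + epsilon_eng)
sigma_true = 677 * (1 + 0.225) = 829.325 MPa
epsilon_true = ln(1 + epsilon_eng)
epsilon_true = ln(1 + 0.225) = 0.202941
sigma_true * epsilon_true = 829.325 * 0.202941 = 168.3 MPa


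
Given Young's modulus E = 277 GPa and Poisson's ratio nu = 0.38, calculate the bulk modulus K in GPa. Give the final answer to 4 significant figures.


K = E / (3*(1-2*nu))
K = 277 / (3*(1-2*0.38))
K = 384.7 GPa


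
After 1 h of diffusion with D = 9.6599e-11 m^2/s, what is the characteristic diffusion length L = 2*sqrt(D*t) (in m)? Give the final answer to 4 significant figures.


t = 1 hr = 3600 s
Diffusion length = 2*sqrt(D*t)
= 2*sqrt(9.6599e-11 * 3600)
= 1.179e-03 m


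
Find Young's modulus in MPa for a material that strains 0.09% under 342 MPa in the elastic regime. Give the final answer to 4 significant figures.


E = sigma / epsilon
epsilon = 0.09% = 9e-04
E = 342 / 9e-04
E = 380000 MPa


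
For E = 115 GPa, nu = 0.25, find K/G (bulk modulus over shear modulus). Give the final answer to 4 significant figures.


G = E / (2*(1+nu))
G = 115 / (2*(1+0.25)) = 46 GPa
K = E / (3*(1-2*nu))
K = 115 / (3*(1-2*0.25)) = 76.6667 GPa
K/G = 76.6667 / 46 = 1.667


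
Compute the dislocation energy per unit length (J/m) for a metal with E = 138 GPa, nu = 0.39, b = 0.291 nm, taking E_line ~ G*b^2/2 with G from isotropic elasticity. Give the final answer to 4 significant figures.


Step 1: G = E / (2*(1+nu))
G = 138 / (2*(1+0.39)) = 49.6403 GPa = 4.96403e+10 Pa
Step 2: E_line = G*b^2/2
b = 0.291 nm = 2.91e-10 m
E_line = 0.5 * 4.96403e+10 * (2.91e-10)^2 = 2.102e-09 J/m


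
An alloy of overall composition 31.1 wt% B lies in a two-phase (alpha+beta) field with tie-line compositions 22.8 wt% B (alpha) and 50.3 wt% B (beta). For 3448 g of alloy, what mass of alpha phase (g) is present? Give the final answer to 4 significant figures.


f_alpha = (C_beta - C0) / (C_beta - C_alpha)
f_alpha = (50.3 - 31.1) / (50.3 - 22.8) = 0.698182
m_alpha = f_alpha * m_total = 0.698182 * 3448 = 2407 g


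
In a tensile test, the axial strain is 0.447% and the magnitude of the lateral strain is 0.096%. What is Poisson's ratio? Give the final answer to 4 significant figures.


nu = -epsilon_lat / epsilon_axial
Lateral strain is contraction (negative), so using magnitudes:
nu = 0.096 / 0.447
nu = 0.2148


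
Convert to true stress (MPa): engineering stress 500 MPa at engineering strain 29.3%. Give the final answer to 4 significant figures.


sigma_true = sigma_eng * (1 + epsilon_eng)
sigma_true = 500 * (1 + 0.293)
sigma_true = 646.5 MPa


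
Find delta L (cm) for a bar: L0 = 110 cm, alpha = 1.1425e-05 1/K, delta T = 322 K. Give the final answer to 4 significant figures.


dL = L0 * alpha * dT
dL = 110 * 1.1425e-05 * 322
dL = 0.4047 cm


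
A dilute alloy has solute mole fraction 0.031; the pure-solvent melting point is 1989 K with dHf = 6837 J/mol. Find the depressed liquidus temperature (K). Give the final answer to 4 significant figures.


dT = R*Tm^2*x / dHf
dT = 8.314 * 1989^2 * 0.031 / 6837
dT = 149.134 K
T_new = 1989 - 149.134 = 1840 K


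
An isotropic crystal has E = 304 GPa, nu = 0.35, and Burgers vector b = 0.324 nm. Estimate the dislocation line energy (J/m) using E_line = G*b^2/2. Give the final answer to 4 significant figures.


Step 1: G = E / (2*(1+nu))
G = 304 / (2*(1+0.35)) = 112.593 GPa = 1.12593e+11 Pa
Step 2: E_line = G*b^2/2
b = 0.324 nm = 3.24e-10 m
E_line = 0.5 * 1.12593e+11 * (3.24e-10)^2 = 5.91e-09 J/m


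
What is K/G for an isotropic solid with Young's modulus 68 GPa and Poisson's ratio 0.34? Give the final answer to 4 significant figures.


G = E / (2*(1+nu))
G = 68 / (2*(1+0.34)) = 25.3731 GPa
K = E / (3*(1-2*nu))
K = 68 / (3*(1-2*0.34)) = 70.8333 GPa
K/G = 70.8333 / 25.3731 = 2.792


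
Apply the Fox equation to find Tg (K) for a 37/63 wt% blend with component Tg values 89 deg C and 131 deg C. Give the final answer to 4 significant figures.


1/Tg = w1/Tg1 + w2/Tg2 (in Kelvin)
Tg1 = 362.15 K, Tg2 = 404.15 K
1/Tg = 0.37/362.15 + 0.63/404.15
Tg = 387.5 K


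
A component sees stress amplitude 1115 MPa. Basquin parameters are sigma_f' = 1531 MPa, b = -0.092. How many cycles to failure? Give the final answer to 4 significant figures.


sigma_a = sigma_f' * (2*Nf)^b
2*Nf = (sigma_a / sigma_f')^(1/b)
2*Nf = (1115 / 1531)^(1/-0.092)
2*Nf = 31.3865
Nf = 15.69 cycles


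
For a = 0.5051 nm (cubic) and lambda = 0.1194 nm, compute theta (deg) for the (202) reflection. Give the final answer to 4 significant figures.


d = a / sqrt(h^2+k^2+l^2)
d = 0.5051 / sqrt(8) = 0.17858 nm
lambda = 2*d*sin(theta)  =>  sin(theta) = lambda / (2*d)
sin(theta) = 0.1194 / (2 * 0.17858) = 0.334304
theta = 19.53 deg


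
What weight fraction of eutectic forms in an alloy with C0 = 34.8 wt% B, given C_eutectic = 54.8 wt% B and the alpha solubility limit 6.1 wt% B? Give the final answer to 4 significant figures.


f_primary = (C_e - C0) / (C_e - C_alpha_max)
f_primary = (54.8 - 34.8) / (54.8 - 6.1)
f_primary = 0.410678
f_eutectic = 1 - 0.410678 = 0.5893


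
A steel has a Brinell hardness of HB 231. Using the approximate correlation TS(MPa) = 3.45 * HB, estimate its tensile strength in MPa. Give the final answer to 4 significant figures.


TS (MPa) = 3.45 * HB
TS = 3.45 * 231
TS = 797 MPa


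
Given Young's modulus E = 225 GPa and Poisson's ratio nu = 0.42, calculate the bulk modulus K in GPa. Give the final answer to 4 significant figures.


K = E / (3*(1-2*nu))
K = 225 / (3*(1-2*0.42))
K = 468.8 GPa


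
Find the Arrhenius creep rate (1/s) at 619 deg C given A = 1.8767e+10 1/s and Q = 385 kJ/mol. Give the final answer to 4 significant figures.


rate = A * exp(-Q / (R*T))
T = 619 + 273.15 = 892.15 K
rate = 1.8767e+10 * exp(-385e3 / (8.314 * 892.15))
rate = 5.385e-13 1/s


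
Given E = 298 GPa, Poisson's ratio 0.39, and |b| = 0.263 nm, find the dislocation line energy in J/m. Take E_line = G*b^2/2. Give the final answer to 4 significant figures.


Step 1: G = E / (2*(1+nu))
G = 298 / (2*(1+0.39)) = 107.194 GPa = 1.07194e+11 Pa
Step 2: E_line = G*b^2/2
b = 0.263 nm = 2.63e-10 m
E_line = 0.5 * 1.07194e+11 * (2.63e-10)^2 = 3.707e-09 J/m


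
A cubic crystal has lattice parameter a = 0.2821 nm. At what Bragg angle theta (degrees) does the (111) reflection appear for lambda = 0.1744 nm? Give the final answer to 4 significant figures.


d = a / sqrt(h^2+k^2+l^2)
d = 0.2821 / sqrt(3) = 0.162871 nm
lambda = 2*d*sin(theta)  =>  sin(theta) = lambda / (2*d)
sin(theta) = 0.1744 / (2 * 0.162871) = 0.535395
theta = 32.37 deg


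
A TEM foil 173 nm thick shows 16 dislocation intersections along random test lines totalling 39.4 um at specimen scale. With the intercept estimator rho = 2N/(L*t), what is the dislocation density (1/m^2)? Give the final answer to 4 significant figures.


rho = 2N / (L * t)
L = 39.4 um = 3.94e-05 m, t = 173 nm = 1.73e-07 m
rho = 2 * 16 / (3.94e-05 * 1.73e-07)
rho = 4.695e+12 1/m^2


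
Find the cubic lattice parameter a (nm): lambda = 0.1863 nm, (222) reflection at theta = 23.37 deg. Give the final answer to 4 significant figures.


d = lambda / (2*sin(theta))
d = 0.1863 / (2*sin(23.37 deg))
d = 0.234832 nm
a = d * sqrt(h^2+k^2+l^2) = 0.234832 * sqrt(12)
a = 0.8135 nm


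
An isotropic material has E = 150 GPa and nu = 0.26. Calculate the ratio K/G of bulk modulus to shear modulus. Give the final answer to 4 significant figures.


G = E / (2*(1+nu))
G = 150 / (2*(1+0.26)) = 59.5238 GPa
K = E / (3*(1-2*nu))
K = 150 / (3*(1-2*0.26)) = 104.167 GPa
K/G = 104.167 / 59.5238 = 1.75


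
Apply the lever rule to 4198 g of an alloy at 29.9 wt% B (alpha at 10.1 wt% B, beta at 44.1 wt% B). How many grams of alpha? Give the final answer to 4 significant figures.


f_alpha = (C_beta - C0) / (C_beta - C_alpha)
f_alpha = (44.1 - 29.9) / (44.1 - 10.1) = 0.417647
m_alpha = f_alpha * m_total = 0.417647 * 4198 = 1753 g


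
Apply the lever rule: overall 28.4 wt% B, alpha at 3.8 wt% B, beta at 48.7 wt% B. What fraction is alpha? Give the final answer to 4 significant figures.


f_alpha = (C_beta - C0) / (C_beta - C_alpha)
f_alpha = (48.7 - 28.4) / (48.7 - 3.8)
f_alpha = 0.4521


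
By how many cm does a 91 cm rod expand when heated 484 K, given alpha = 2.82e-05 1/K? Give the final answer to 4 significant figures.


dL = L0 * alpha * dT
dL = 91 * 2.82e-05 * 484
dL = 1.242 cm


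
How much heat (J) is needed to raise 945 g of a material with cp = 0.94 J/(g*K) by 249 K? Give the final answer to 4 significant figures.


Q = m * cp * dT
Q = 945 * 0.94 * 249
Q = 221200 J


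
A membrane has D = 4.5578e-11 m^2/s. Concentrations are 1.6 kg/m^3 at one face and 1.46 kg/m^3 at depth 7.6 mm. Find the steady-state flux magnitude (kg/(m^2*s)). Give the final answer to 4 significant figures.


J = -D * (dC/dx) = D * (C1 - C2) / dx
J = 4.5578e-11 * (1.6 - 1.46) / 7.6e-03
J = 8.396e-10 kg/(m^2*s)


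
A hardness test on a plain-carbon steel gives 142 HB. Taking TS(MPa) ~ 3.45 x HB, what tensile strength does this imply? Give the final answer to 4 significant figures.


TS (MPa) = 3.45 * HB
TS = 3.45 * 142
TS = 489.9 MPa


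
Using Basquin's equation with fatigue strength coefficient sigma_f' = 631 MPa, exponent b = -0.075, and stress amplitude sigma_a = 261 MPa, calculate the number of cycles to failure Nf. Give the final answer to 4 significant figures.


sigma_a = sigma_f' * (2*Nf)^b
2*Nf = (sigma_a / sigma_f')^(1/b)
2*Nf = (261 / 631)^(1/-0.075)
2*Nf = 129375
Nf = 64690 cycles


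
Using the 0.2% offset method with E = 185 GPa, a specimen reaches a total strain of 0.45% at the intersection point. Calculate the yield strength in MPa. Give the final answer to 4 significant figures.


Offset strain = 0.002
Elastic strain at yield = total_strain - offset = 4.5e-03 - 0.002 = 2.5e-03
sigma_y = E * elastic_strain = 185000 * 2.5e-03
sigma_y = 462.5 MPa


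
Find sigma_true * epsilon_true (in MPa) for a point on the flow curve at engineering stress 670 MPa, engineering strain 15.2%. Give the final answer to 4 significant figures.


sigma_true = sigma_eng * (1 + epsilon_eng)
sigma_true = 670 * (1 + 0.152) = 771.84 MPa
epsilon_true = ln(1 + epsilon_eng)
epsilon_true = ln(1 + 0.152) = 0.1415
sigma_true * epsilon_true = 771.84 * 0.1415 = 109.2 MPa


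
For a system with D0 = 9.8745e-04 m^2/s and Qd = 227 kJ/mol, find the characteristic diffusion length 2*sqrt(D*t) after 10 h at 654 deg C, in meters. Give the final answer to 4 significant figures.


Step 1: D = D0 * exp(-Qd/(R*T))
T = 927.15 K
D = 9.8745e-04 * exp(-227e3 / (8.314 * 927.15)) = 1.60367e-16 m^2/s
Step 2: L = 2*sqrt(D*t)
t = 10 h = 36000 s
L = 2*sqrt(1.60367e-16 * 36000) = 4.806e-06 m


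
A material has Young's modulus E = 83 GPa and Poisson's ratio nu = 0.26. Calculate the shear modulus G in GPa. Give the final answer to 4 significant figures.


G = E / (2*(1+nu))
G = 83 / (2*(1+0.26))
G = 32.94 GPa


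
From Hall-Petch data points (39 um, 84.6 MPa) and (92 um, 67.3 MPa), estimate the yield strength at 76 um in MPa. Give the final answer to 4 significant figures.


sigma_y = sigma0 + k / sqrt(d)
1/sqrt(d1) = 1/sqrt(3.9e-05) = 160.128;  1/sqrt(d2) = 104.257
k = (sigma1 - sigma2) / (1/sqrt(d1) - 1/sqrt(d2)) = (84.6 - 67.3) / (160.128 - 104.257) = 0.309642 MPa*m^0.5
sigma0 = sigma1 - k/sqrt(d1) = 84.6 - 0.309642*160.128 = 35.0176 MPa
sigma_y(d3) = 35.0176 + 0.309642 / sqrt(7.6e-05) = 70.54 MPa


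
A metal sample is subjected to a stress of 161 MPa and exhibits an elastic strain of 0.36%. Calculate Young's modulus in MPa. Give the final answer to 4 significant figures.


E = sigma / epsilon
epsilon = 0.36% = 3.6e-03
E = 161 / 3.6e-03
E = 44720 MPa


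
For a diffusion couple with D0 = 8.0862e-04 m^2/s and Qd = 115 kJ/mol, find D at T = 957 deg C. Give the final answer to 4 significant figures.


D = D0 * exp(-Qd / (R*T))
T = 1230.15 K
D = 8.0862e-04 * exp(-115e3 / (8.314 * 1230.15))
D = 1.058e-08 m^2/s


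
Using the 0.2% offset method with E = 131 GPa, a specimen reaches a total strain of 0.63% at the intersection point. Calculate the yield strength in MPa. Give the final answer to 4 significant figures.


Offset strain = 0.002
Elastic strain at yield = total_strain - offset = 6.3e-03 - 0.002 = 4.3e-03
sigma_y = E * elastic_strain = 131000 * 4.3e-03
sigma_y = 563.3 MPa


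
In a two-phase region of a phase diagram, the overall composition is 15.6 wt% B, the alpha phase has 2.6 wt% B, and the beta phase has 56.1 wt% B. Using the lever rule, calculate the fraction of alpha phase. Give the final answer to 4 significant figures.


f_alpha = (C_beta - C0) / (C_beta - C_alpha)
f_alpha = (56.1 - 15.6) / (56.1 - 2.6)
f_alpha = 0.757


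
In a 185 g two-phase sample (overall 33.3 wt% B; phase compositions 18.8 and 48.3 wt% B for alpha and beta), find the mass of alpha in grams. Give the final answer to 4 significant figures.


f_alpha = (C_beta - C0) / (C_beta - C_alpha)
f_alpha = (48.3 - 33.3) / (48.3 - 18.8) = 0.508475
m_alpha = f_alpha * m_total = 0.508475 * 185 = 94.07 g


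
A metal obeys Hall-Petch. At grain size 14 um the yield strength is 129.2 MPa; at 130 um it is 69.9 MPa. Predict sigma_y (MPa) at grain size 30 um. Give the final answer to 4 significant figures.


sigma_y = sigma0 + k / sqrt(d)
1/sqrt(d1) = 1/sqrt(1.4e-05) = 267.261;  1/sqrt(d2) = 87.7058
k = (sigma1 - sigma2) / (1/sqrt(d1) - 1/sqrt(d2)) = (129.2 - 69.9) / (267.261 - 87.7058) = 0.33026 MPa*m^0.5
sigma0 = sigma1 - k/sqrt(d1) = 129.2 - 0.33026*267.261 = 40.9343 MPa
sigma_y(d3) = 40.9343 + 0.33026 / sqrt(3e-05) = 101.2 MPa


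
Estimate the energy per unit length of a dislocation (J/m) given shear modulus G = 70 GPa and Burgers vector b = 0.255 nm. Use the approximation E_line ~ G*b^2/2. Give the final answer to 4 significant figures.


E = G*b^2/2
b = 0.255 nm = 2.55e-10 m
G = 70 GPa = 7e+10 Pa
E = 0.5 * 7e+10 * (2.55e-10)^2
E = 2.276e-09 J/m


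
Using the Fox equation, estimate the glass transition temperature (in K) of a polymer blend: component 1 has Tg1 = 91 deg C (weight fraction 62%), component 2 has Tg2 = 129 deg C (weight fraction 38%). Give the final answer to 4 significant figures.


1/Tg = w1/Tg1 + w2/Tg2 (in Kelvin)
Tg1 = 364.15 K, Tg2 = 402.15 K
1/Tg = 0.62/364.15 + 0.38/402.15
Tg = 377.7 K


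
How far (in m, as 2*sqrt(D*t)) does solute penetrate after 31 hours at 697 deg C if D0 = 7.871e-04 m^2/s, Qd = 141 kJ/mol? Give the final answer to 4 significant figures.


Step 1: D = D0 * exp(-Qd/(R*T))
T = 970.15 K
D = 7.871e-04 * exp(-141e3 / (8.314 * 970.15)) = 2.014e-11 m^2/s
Step 2: L = 2*sqrt(D*t)
t = 31 h = 111600 s
L = 2*sqrt(2.014e-11 * 111600) = 2.998e-03 m


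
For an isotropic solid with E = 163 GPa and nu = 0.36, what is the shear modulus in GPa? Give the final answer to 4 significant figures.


G = E / (2*(1+nu))
G = 163 / (2*(1+0.36))
G = 59.93 GPa


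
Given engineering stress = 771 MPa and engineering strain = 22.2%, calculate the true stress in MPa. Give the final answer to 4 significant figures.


sigma_true = sigma_eng * (1 + epsilon_eng)
sigma_true = 771 * (1 + 0.222)
sigma_true = 942.2 MPa


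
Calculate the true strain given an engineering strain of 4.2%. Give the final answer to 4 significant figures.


epsilon_true = ln(1 + epsilon_eng)
epsilon_true = ln(1 + 0.042)
epsilon_true = 0.04114


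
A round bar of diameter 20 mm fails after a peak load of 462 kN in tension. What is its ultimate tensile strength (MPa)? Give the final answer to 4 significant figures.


A0 = pi*(d/2)^2 = pi*(20/2)^2 = 314.159 mm^2
UTS = F_max / A0 = 462*1000 / 314.159
UTS = 1471 MPa


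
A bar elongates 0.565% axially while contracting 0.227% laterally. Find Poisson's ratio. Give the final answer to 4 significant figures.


nu = -epsilon_lat / epsilon_axial
Lateral strain is contraction (negative), so using magnitudes:
nu = 0.227 / 0.565
nu = 0.4018


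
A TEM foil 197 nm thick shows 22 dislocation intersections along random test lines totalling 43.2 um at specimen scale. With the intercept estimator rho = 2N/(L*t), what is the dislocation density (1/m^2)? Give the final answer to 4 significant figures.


rho = 2N / (L * t)
L = 43.2 um = 4.32e-05 m, t = 197 nm = 1.97e-07 m
rho = 2 * 22 / (4.32e-05 * 1.97e-07)
rho = 5.17e+12 1/m^2


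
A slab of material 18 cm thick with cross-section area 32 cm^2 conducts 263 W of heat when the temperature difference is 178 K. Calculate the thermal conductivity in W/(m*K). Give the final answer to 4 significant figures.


k = Q*L / (A*dT)
L = 0.18 m, A = 3.2e-03 m^2
k = 263 * 0.18 / (3.2e-03 * 178)
k = 83.11 W/(m*K)


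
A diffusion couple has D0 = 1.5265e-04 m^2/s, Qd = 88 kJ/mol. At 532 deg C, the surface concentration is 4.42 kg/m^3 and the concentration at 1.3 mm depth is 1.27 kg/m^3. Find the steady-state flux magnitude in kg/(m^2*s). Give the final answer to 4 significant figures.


Step 1: D = D0 * exp(-Qd/(R*T))
T = 532 + 273.15 = 805.15 K
D = 1.5265e-04 * exp(-88e3 / (8.314 * 805.15)) = 2.98148e-10 m^2/s
Step 2: J = D * (C1 - C2) / dx
J = 2.98148e-10 * (4.42 - 1.27) / 1.3e-03
J = 7.224e-07 kg/(m^2*s)


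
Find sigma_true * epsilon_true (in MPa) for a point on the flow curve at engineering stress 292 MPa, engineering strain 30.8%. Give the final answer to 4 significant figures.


sigma_true = sigma_eng * (1 + epsilon_eng)
sigma_true = 292 * (1 + 0.308) = 381.936 MPa
epsilon_true = ln(1 + epsilon_eng)
epsilon_true = ln(1 + 0.308) = 0.268499
sigma_true * epsilon_true = 381.936 * 0.268499 = 102.5 MPa


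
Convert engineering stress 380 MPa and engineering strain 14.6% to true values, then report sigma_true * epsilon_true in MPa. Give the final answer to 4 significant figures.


sigma_true = sigma_eng * (1 + epsilon_eng)
sigma_true = 380 * (1 + 0.146) = 435.48 MPa
epsilon_true = ln(1 + epsilon_eng)
epsilon_true = ln(1 + 0.146) = 0.136278
sigma_true * epsilon_true = 435.48 * 0.136278 = 59.35 MPa


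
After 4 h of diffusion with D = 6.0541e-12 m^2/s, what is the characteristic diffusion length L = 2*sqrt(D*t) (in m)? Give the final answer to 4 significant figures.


t = 4 hr = 14400 s
Diffusion length = 2*sqrt(D*t)
= 2*sqrt(6.0541e-12 * 14400)
= 5.905e-04 m


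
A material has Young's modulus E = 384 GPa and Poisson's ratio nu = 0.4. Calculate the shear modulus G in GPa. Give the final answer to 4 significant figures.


G = E / (2*(1+nu))
G = 384 / (2*(1+0.4))
G = 137.1 GPa


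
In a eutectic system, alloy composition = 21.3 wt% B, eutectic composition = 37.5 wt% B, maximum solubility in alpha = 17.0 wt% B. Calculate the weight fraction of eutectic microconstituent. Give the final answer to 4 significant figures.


f_primary = (C_e - C0) / (C_e - C_alpha_max)
f_primary = (37.5 - 21.3) / (37.5 - 17.0)
f_primary = 0.790244
f_eutectic = 1 - 0.790244 = 0.2098


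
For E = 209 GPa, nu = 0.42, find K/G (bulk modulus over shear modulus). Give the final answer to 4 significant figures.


G = E / (2*(1+nu))
G = 209 / (2*(1+0.42)) = 73.5915 GPa
K = E / (3*(1-2*nu))
K = 209 / (3*(1-2*0.42)) = 435.417 GPa
K/G = 435.417 / 73.5915 = 5.917


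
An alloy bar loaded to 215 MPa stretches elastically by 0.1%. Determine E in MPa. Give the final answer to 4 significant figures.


E = sigma / epsilon
epsilon = 0.1% = 1e-03
E = 215 / 1e-03
E = 215000 MPa


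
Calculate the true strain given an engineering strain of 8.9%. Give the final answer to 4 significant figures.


epsilon_true = ln(1 + epsilon_eng)
epsilon_true = ln(1 + 0.089)
epsilon_true = 0.08526


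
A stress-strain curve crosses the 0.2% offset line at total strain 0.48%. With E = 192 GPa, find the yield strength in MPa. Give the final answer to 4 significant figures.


Offset strain = 0.002
Elastic strain at yield = total_strain - offset = 4.8e-03 - 0.002 = 2.8e-03
sigma_y = E * elastic_strain = 192000 * 2.8e-03
sigma_y = 537.6 MPa


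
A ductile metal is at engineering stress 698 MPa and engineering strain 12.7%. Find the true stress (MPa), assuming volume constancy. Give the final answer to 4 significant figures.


sigma_true = sigma_eng * (1 + epsilon_eng)
sigma_true = 698 * (1 + 0.127)
sigma_true = 786.6 MPa


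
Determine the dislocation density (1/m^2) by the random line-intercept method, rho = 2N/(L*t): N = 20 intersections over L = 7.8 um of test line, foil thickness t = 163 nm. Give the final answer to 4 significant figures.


rho = 2N / (L * t)
L = 7.8 um = 7.8e-06 m, t = 163 nm = 1.63e-07 m
rho = 2 * 20 / (7.8e-06 * 1.63e-07)
rho = 3.146e+13 1/m^2


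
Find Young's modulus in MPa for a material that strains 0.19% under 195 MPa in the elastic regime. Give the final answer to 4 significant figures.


E = sigma / epsilon
epsilon = 0.19% = 1.9e-03
E = 195 / 1.9e-03
E = 102600 MPa


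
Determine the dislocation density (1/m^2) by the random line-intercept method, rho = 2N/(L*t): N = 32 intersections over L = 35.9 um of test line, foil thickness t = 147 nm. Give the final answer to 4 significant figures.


rho = 2N / (L * t)
L = 35.9 um = 3.59e-05 m, t = 147 nm = 1.47e-07 m
rho = 2 * 32 / (3.59e-05 * 1.47e-07)
rho = 1.213e+13 1/m^2


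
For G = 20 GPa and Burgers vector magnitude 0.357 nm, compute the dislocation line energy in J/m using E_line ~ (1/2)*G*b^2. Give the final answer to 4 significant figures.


E = G*b^2/2
b = 0.357 nm = 3.57e-10 m
G = 20 GPa = 2e+10 Pa
E = 0.5 * 2e+10 * (3.57e-10)^2
E = 1.274e-09 J/m


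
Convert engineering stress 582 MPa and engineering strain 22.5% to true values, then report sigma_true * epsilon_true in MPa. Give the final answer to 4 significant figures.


sigma_true = sigma_eng * (1 + epsilon_eng)
sigma_true = 582 * (1 + 0.225) = 712.95 MPa
epsilon_true = ln(1 + epsilon_eng)
epsilon_true = ln(1 + 0.225) = 0.202941
sigma_true * epsilon_true = 712.95 * 0.202941 = 144.7 MPa


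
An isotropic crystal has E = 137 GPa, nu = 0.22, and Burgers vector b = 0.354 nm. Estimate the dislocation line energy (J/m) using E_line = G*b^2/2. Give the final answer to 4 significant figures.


Step 1: G = E / (2*(1+nu))
G = 137 / (2*(1+0.22)) = 56.1475 GPa = 5.61475e+10 Pa
Step 2: E_line = G*b^2/2
b = 0.354 nm = 3.54e-10 m
E_line = 0.5 * 5.61475e+10 * (3.54e-10)^2 = 3.518e-09 J/m


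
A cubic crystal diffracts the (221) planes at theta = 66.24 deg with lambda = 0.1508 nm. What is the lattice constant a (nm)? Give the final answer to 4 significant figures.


d = lambda / (2*sin(theta))
d = 0.1508 / (2*sin(66.24 deg))
d = 0.0823827 nm
a = d * sqrt(h^2+k^2+l^2) = 0.0823827 * sqrt(9)
a = 0.2471 nm


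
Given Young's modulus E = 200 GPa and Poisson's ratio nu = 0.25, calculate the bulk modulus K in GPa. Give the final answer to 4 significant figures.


K = E / (3*(1-2*nu))
K = 200 / (3*(1-2*0.25))
K = 133.3 GPa


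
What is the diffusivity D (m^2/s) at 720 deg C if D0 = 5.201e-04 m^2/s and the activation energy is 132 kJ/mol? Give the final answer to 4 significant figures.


D = D0 * exp(-Qd / (R*T))
T = 993.15 K
D = 5.201e-04 * exp(-132e3 / (8.314 * 993.15))
D = 5.933e-11 m^2/s


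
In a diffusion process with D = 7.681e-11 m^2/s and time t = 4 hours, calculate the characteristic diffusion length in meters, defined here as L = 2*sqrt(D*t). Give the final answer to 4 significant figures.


t = 4 hr = 14400 s
Diffusion length = 2*sqrt(D*t)
= 2*sqrt(7.681e-11 * 14400)
= 2.103e-03 m


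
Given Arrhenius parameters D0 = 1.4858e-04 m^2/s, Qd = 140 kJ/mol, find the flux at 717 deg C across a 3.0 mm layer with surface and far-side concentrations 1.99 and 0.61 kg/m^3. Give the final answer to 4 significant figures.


Step 1: D = D0 * exp(-Qd/(R*T))
T = 717 + 273.15 = 990.15 K
D = 1.4858e-04 * exp(-140e3 / (8.314 * 990.15)) = 6.11077e-12 m^2/s
Step 2: J = D * (C1 - C2) / dx
J = 6.11077e-12 * (1.99 - 0.61) / 3e-03
J = 2.811e-09 kg/(m^2*s)


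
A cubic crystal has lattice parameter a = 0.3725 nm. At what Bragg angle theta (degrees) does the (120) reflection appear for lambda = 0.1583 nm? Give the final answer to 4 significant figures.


d = a / sqrt(h^2+k^2+l^2)
d = 0.3725 / sqrt(5) = 0.166587 nm
lambda = 2*d*sin(theta)  =>  sin(theta) = lambda / (2*d)
sin(theta) = 0.1583 / (2 * 0.166587) = 0.475127
theta = 28.37 deg


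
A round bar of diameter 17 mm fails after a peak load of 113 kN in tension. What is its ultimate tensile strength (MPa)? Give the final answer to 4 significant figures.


A0 = pi*(d/2)^2 = pi*(17/2)^2 = 226.98 mm^2
UTS = F_max / A0 = 113*1000 / 226.98
UTS = 497.8 MPa


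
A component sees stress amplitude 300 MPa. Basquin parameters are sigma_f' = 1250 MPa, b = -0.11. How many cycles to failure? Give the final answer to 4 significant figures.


sigma_a = sigma_f' * (2*Nf)^b
2*Nf = (sigma_a / sigma_f')^(1/b)
2*Nf = (300 / 1250)^(1/-0.11)
2*Nf = 430966
Nf = 215500 cycles


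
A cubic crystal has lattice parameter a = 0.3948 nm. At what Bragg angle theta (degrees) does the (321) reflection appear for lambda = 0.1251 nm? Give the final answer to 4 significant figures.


d = a / sqrt(h^2+k^2+l^2)
d = 0.3948 / sqrt(14) = 0.105515 nm
lambda = 2*d*sin(theta)  =>  sin(theta) = lambda / (2*d)
sin(theta) = 0.1251 / (2 * 0.105515) = 0.592808
theta = 36.36 deg
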